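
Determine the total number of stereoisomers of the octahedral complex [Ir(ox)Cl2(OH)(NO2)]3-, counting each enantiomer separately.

6

Each ox is bidentate and must span two cis positions.
There are 4 geometric isomers: Cl trans; Cl cis (3 arrangements, 2 chiral).
Of these, 2 lack any improper symmetry element and so occur as enantiomeric pairs, giving 4 + 2 = 6 stereoisomers in total.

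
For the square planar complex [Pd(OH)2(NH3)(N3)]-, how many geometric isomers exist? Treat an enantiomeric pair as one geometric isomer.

2

Systematic placement gives 2 geometric isomers: OH cis; OH trans.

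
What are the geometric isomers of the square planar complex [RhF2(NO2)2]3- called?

cis and trans

In a square planar complex each vertex has one trans partner and two cis neighbours.
There are 2 geometric isomers: F cis; F trans.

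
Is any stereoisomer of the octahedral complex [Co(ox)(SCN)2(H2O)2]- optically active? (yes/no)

The six octahedral sites form three mutually perpendicular trans pairs.
Each ox is bidentate and must span two cis positions.
There are 3 geometric isomers: SCN cis, H2O trans; SCN cis, H2O cis (chiral); SCN trans, H2O cis.
One of these lacks any improper symmetry element and so occurs as an enantiomeric pair, giving 3 + 1 = 4 stereoisomers in total.

yes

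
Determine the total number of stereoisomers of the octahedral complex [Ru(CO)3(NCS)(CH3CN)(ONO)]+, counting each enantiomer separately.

5

In an octahedral complex each vertex has one trans partner and four cis neighbours.
Systematic placement gives 4 geometric isomers: CO mer (3 arrangements); CO fac (chiral).
One of these lacks any improper symmetry element and so occurs as an enantiomeric pair, giving 4 + 1 = 5 stereoisomers in total.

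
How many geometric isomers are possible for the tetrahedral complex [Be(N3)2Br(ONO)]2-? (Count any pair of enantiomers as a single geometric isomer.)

All four vertices of a tetrahedron are equivalent and mutually adjacent, so cis/trans isomerism cannot arise.
Only one geometric arrangement is possible.

1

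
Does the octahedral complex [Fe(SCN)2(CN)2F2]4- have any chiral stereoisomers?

yes

An octahedron has six vertices in three trans pairs; every non-trans pair is cis.
Working through the distinct placements yields 5 geometric isomers: SCN trans, CN trans, F trans; SCN cis, CN trans, F cis; SCN trans, CN cis, F cis; SCN cis, CN cis, F cis (chiral); SCN cis, CN cis, F trans.
One of these lacks any improper symmetry element and so occurs as an enantiomeric pair, giving 5 + 1 = 6 stereoisomers in total.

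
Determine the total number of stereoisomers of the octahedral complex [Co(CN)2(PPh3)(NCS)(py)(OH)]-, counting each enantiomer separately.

The six octahedral sites form three mutually perpendicular trans pairs.
Placing the ligands in turn and identifying arrangements related by rotation or reflection leaves 9 distinct geometric isomers.
Of these, 6 lack any improper symmetry element and so occur as enantiomeric pairs, giving 9 + 6 = 15 stereoisomers in total.

15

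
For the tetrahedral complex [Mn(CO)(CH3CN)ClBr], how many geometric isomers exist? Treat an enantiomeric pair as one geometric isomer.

1

In a tetrahedral complex all four positions are equivalent and every pair of ligands is adjacent — there is no cis/trans distinction.
Only one geometric arrangement is possible; it has no improper symmetry element, so it exists as a pair of enantiomers (2 stereoisomers).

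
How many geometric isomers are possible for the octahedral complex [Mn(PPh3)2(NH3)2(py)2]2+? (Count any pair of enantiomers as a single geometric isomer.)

5

Systematic placement gives 5 geometric isomers: PPh3 trans, NH3 trans, py trans; PPh3 cis, NH3 trans, py cis; PPh3 cis, NH3 cis, py trans; PPh3 cis, NH3 cis, py cis (chiral); PPh3 trans, NH3 cis, py cis.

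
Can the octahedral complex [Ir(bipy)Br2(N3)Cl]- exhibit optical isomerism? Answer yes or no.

Each bipy is bidentate and must span two cis positions.
Working through the distinct placements yields 4 geometric isomers: Br trans; Br cis (3 arrangements, 2 chiral).
Of these, 2 lack any improper symmetry element and so occur as enantiomeric pairs, giving 4 + 2 = 6 stereoisomers in total.

yes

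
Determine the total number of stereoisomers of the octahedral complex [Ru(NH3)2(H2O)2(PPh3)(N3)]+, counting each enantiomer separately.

An octahedron has six vertices in three trans pairs; every non-trans pair is cis.
There are 6 geometric isomers: NH3 cis, H2O trans; NH3 trans, H2O trans; NH3 cis, H2O cis (3 arrangements, 2 chiral); NH3 trans, H2O cis.
Of these, 2 lack any improper symmetry element and so occur as enantiomeric pairs, giving 6 + 2 = 8 stereoisomers in total.

8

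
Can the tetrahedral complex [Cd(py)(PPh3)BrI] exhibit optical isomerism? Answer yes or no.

yes

In a tetrahedral complex all four positions are equivalent and every pair of ligands is adjacent — there is no cis/trans distinction.
Only one geometric arrangement is possible; it has no improper symmetry element, so it exists as a pair of enantiomers (2 stereoisomers).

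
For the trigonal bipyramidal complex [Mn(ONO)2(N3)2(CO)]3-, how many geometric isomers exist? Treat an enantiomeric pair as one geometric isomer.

Exhaustive case analysis gives 5 geometric isomers.

5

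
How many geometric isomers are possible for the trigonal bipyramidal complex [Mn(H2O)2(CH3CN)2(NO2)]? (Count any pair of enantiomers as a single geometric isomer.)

5

A trigonal bipyramid has two axial and three equatorial sites, which are chemically inequivalent.
Placing the ligands in turn and identifying arrangements related by rotation or reflection leaves 5 distinct geometric isomers.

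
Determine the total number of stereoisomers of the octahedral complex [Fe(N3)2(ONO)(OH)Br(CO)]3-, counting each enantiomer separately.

The six octahedral sites form three mutually perpendicular trans pairs.
Exhaustive case analysis gives 9 geometric isomers.
Of these, 6 lack any improper symmetry element and so occur as enantiomeric pairs, giving 9 + 6 = 15 stereoisomers in total.

15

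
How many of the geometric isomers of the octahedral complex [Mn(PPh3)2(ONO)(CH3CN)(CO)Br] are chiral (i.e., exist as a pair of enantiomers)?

The six octahedral sites form three mutually perpendicular trans pairs.
Exhaustive case analysis gives 9 geometric isomers.
Of these, 6 lack any improper symmetry element and so occur as enantiomeric pairs, giving 9 + 6 = 15 stereoisomers in total.

6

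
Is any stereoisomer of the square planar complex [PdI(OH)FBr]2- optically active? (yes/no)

In a square planar complex each vertex has one trans partner and two cis neighbours.
Working through the distinct placements yields 3 geometric isomers: (Br/I trans, F/OH trans); (Br/OH trans, F/I trans); (Br/F trans, I/OH trans).
Each arrangement has an internal mirror plane or centre of symmetry, so none is chiral.

no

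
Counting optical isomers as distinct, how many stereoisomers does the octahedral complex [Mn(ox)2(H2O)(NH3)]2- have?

An octahedron has six vertices in three trans pairs; every non-trans pair is cis.
Each ox is bidentate and must span two cis positions.
Systematic placement gives 2 geometric isomers: H2O and NH3 mutually trans; H2O and NH3 mutually cis (chiral).
One of these lacks any improper symmetry element and so occurs as an enantiomeric pair, giving 2 + 1 = 3 stereoisomers in total.

3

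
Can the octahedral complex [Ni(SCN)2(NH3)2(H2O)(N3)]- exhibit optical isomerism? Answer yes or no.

yes

The six octahedral sites form three mutually perpendicular trans pairs.
There are 6 geometric isomers: SCN trans, NH3 trans; SCN cis, NH3 cis (3 arrangements, 2 chiral); SCN trans, NH3 cis; SCN cis, NH3 trans.
Of these, 2 lack any improper symmetry element and so occur as enantiomeric pairs, giving 6 + 2 = 8 stereoisomers in total.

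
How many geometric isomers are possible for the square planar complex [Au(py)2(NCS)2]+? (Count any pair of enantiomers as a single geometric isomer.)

2

In a square planar complex each vertex has one trans partner and two cis neighbours.
Working through the distinct placements yields 2 geometric isomers: py cis; py trans.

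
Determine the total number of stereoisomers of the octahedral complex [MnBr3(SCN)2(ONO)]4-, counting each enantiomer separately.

3

The six octahedral sites form three mutually perpendicular trans pairs.
Systematic placement gives 3 geometric isomers: Br mer, SCN trans; Br mer, SCN cis; Br fac, SCN cis.
Each arrangement has an internal mirror plane or centre of symmetry, so none is chiral.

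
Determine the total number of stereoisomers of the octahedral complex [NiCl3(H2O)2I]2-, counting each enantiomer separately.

3

The distinct arrangements are (3 in all): Cl mer, H2O cis; Cl mer, H2O trans; Cl fac, H2O cis.
Each arrangement has an internal mirror plane or centre of symmetry, so none is chiral.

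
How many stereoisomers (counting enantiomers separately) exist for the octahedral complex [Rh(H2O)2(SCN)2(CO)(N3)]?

An octahedron has six vertices in three trans pairs; every non-trans pair is cis.
There are 6 geometric isomers: H2O cis, SCN trans; H2O cis, SCN cis (3 arrangements, 2 chiral); H2O trans, SCN trans; H2O trans, SCN cis.
Of these, 2 lack any improper symmetry element and so occur as enantiomeric pairs, giving 6 + 2 = 8 stereoisomers in total.

8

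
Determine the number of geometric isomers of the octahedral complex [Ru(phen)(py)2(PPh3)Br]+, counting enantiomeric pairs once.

4

The six octahedral sites form three mutually perpendicular trans pairs.
Each phen is bidentate and must span two cis positions.
Working through the distinct placements yields 4 geometric isomers: py cis (3 arrangements, 2 chiral); py trans.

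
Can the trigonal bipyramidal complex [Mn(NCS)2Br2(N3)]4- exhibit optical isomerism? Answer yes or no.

yes

In a trigonal bipyramid the two axial positions differ from the three equatorial ones.
Placing the ligands in turn and identifying arrangements related by rotation or reflection leaves 5 distinct geometric isomers.
One of these lacks any improper symmetry element and so occurs as an enantiomeric pair, giving 5 + 1 = 6 stereoisomers in total.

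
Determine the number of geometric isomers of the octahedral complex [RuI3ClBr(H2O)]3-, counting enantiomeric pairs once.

Working through the distinct placements yields 4 geometric isomers: I mer (3 arrangements); I fac (chiral).

4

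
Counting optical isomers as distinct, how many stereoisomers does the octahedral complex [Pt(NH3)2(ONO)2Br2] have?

6

The six octahedral sites form three mutually perpendicular trans pairs.
Systematic placement gives 5 geometric isomers: NH3 trans, ONO trans, Br trans; NH3 cis, ONO cis, Br trans; NH3 cis, ONO trans, Br cis; NH3 cis, ONO cis, Br cis (chiral); NH3 trans, ONO cis, Br cis.
One of these lacks any improper symmetry element and so occurs as an enantiomeric pair, giving 5 + 1 = 6 stereoisomers in total.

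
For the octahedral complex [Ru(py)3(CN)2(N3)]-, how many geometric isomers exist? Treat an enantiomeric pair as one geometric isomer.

3

Working through the distinct placements yields 3 geometric isomers: py mer, CN trans; py mer, CN cis; py fac, CN cis.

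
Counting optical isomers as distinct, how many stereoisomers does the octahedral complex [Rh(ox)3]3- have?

2

The six octahedral sites form three mutually perpendicular trans pairs.
Each ox is bidentate and must span two cis positions.
Only one geometric arrangement is possible; it has no improper symmetry element, so it exists as a pair of enantiomers (2 stereoisomers).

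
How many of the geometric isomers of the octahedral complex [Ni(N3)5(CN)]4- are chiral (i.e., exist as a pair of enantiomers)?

The six octahedral sites form three mutually perpendicular trans pairs.
Only one geometric arrangement is possible.

0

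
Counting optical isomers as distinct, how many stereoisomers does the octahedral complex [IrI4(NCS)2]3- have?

2

There are 2 geometric isomers: NCS trans; NCS cis.
Each arrangement has an internal mirror plane or centre of symmetry, so none is chiral.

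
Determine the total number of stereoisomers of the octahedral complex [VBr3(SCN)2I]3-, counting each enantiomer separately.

An octahedron has six vertices in three trans pairs; every non-trans pair is cis.
There are 3 geometric isomers: Br mer, SCN trans; Br mer, SCN cis; Br fac, SCN cis.
Each arrangement has an internal mirror plane or centre of symmetry, so none is chiral.

3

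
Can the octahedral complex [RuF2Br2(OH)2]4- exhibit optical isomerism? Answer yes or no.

yes

Working through the distinct placements yields 5 geometric isomers: F trans, Br trans, OH trans; F cis, Br trans, OH cis; F cis, Br cis, OH trans; F cis, Br cis, OH cis (chiral); F trans, Br cis, OH cis.
One of these lacks any improper symmetry element and so occurs as an enantiomeric pair, giving 5 + 1 = 6 stereoisomers in total.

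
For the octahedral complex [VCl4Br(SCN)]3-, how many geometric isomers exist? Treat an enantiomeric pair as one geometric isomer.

2

The six octahedral sites form three mutually perpendicular trans pairs.
Systematic placement gives 2 geometric isomers: Br and SCN mutually cis; Br and SCN mutually trans.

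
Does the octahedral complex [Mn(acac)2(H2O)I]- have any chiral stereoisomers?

yes

In an octahedral complex each vertex has one trans partner and four cis neighbours.
Each acac is bidentate and must span two cis positions.
Systematic placement gives 2 geometric isomers: H2O and I mutually trans; H2O and I mutually cis (chiral).
One of these lacks any improper symmetry element and so occurs as an enantiomeric pair, giving 2 + 1 = 3 stereoisomers in total.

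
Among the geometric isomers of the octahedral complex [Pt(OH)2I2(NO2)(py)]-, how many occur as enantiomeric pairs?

An octahedron has six vertices in three trans pairs; every non-trans pair is cis.
There are 6 geometric isomers: OH cis, I trans; OH trans, I trans; OH cis, I cis (3 arrangements, 2 chiral); OH trans, I cis.
Of these, 2 lack any improper symmetry element and so occur as enantiomeric pairs, giving 6 + 2 = 8 stereoisomers in total.

2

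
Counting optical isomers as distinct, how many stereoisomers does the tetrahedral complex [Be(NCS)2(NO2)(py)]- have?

1

In a tetrahedral complex all four positions are equivalent and every pair of ligands is adjacent — there is no cis/trans distinction.
Only one geometric arrangement is possible.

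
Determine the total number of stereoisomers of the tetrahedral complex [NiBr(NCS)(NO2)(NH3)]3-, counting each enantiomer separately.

All four vertices of a tetrahedron are equivalent and mutually adjacent, so cis/trans isomerism cannot arise.
Only one geometric arrangement is possible; it has no improper symmetry element, so it exists as a pair of enantiomers (2 stereoisomers).

2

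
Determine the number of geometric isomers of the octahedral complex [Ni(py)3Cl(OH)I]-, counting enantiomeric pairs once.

4

The distinct arrangements are (4 in all): py mer (3 arrangements); py fac (chiral).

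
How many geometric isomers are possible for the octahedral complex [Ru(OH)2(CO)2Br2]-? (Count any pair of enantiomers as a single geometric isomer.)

5

There are 5 geometric isomers: OH trans, CO trans, Br trans; OH cis, CO cis, Br trans; OH trans, CO cis, Br cis; OH cis, CO cis, Br cis (chiral); OH cis, CO trans, Br cis.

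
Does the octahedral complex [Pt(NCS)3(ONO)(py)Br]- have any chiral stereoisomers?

yes

There are 4 geometric isomers: NCS mer (3 arrangements); NCS fac (chiral).
One of these lacks any improper symmetry element and so occurs as an enantiomeric pair, giving 4 + 1 = 5 stereoisomers in total.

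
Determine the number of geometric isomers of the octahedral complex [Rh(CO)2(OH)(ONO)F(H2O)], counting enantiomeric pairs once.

In an octahedral complex each vertex has one trans partner and four cis neighbours.
Placing the ligands in turn and identifying arrangements related by rotation or reflection leaves 9 distinct geometric isomers.

9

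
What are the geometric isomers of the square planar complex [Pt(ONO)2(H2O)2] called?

In a square planar complex each vertex has one trans partner and two cis neighbours.
Systematic placement gives 2 geometric isomers: ONO cis; ONO trans.

cis and trans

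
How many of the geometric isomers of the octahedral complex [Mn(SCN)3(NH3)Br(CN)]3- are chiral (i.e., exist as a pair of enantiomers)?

1

An octahedron has six vertices in three trans pairs; every non-trans pair is cis.
There are 4 geometric isomers: SCN mer (3 arrangements); SCN fac (chiral).
One of these lacks any improper symmetry element and so occurs as an enantiomeric pair, giving 4 + 1 = 5 stereoisomers in total.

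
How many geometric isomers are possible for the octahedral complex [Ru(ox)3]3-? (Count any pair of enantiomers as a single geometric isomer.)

In an octahedral complex each vertex has one trans partner and four cis neighbours.
Each ox is bidentate and must span two cis positions.
Only one geometric arrangement is possible; it has no improper symmetry element, so it exists as a pair of enantiomers (2 stereoisomers).

1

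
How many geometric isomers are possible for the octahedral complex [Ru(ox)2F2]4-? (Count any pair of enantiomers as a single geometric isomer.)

2

The six octahedral sites form three mutually perpendicular trans pairs.
Each ox is bidentate and must span two cis positions.
The distinct arrangements are (2 in all): F trans; F cis (chiral).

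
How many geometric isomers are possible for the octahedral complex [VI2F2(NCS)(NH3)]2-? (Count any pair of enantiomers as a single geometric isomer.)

Systematic placement gives 6 geometric isomers: I trans, F trans; I cis, F trans; I cis, F cis (3 arrangements, 2 chiral); I trans, F cis.

6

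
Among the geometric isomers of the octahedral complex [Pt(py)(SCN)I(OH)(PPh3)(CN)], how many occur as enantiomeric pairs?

15

An octahedron has six vertices in three trans pairs; every non-trans pair is cis.
Systematic enumeration (placing each ligand type in turn and discarding arrangements equivalent by rotation or reflection) gives 15 geometric isomers.
Of these, 15 lack any improper symmetry element and so occur as enantiomeric pairs, giving 15 + 15 = 30 stereoisomers in total.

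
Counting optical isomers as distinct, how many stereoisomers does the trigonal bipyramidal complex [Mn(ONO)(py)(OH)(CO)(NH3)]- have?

20

In a trigonal bipyramid the two axial positions differ from the three equatorial ones.
Placing the ligands in turn and identifying arrangements related by rotation or reflection leaves 10 distinct geometric isomers.
Of these, 10 lack any improper symmetry element and so occur as enantiomeric pairs, giving 10 + 10 = 20 stereoisomers in total.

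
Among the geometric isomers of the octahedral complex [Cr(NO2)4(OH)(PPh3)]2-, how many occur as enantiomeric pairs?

0

Systematic placement gives 2 geometric isomers: OH and PPh3 mutually trans; OH and PPh3 mutually cis.
Each arrangement has an internal mirror plane or centre of symmetry, so none is chiral.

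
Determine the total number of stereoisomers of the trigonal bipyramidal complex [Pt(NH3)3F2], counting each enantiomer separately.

3

A trigonal bipyramid has two axial and three equatorial sites, which are chemically inequivalent.
There are 3 geometric isomers: F both axial; F one axial, one equatorial; F both equatorial.
Each arrangement has an internal mirror plane or centre of symmetry, so none is chiral.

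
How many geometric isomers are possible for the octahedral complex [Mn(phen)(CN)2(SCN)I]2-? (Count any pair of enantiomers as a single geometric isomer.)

4

An octahedron has six vertices in three trans pairs; every non-trans pair is cis.
Each phen is bidentate and must span two cis positions.
The distinct arrangements are (4 in all): CN trans; CN cis (3 arrangements, 2 chiral).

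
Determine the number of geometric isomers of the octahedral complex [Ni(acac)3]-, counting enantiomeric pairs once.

1

In an octahedral complex each vertex has one trans partner and four cis neighbours.
Each acac is bidentate and must span two cis positions.
Only one geometric arrangement is possible; it has no improper symmetry element, so it exists as a pair of enantiomers (2 stereoisomers).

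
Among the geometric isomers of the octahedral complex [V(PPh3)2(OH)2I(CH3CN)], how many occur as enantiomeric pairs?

2

The six octahedral sites form three mutually perpendicular trans pairs.
There are 6 geometric isomers: PPh3 trans, OH trans; PPh3 cis, OH cis (3 arrangements, 2 chiral); PPh3 trans, OH cis; PPh3 cis, OH trans.
Of these, 2 lack any improper symmetry element and so occur as enantiomeric pairs, giving 6 + 2 = 8 stereoisomers in total.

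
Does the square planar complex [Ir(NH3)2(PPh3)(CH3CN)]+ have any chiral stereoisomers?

no

In a square planar complex each vertex has one trans partner and two cis neighbours.
Working through the distinct placements yields 2 geometric isomers: NH3 cis; NH3 trans.
Each arrangement has an internal mirror plane or centre of symmetry, so none is chiral.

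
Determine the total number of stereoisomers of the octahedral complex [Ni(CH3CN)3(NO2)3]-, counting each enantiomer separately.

The six octahedral sites form three mutually perpendicular trans pairs.
Systematic placement gives 2 geometric isomers: CH3CN mer; CH3CN fac.
Each arrangement has an internal mirror plane or centre of symmetry, so none is chiral.

2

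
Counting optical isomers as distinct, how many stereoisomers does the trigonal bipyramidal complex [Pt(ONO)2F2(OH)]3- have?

A trigonal bipyramid has two axial and three equatorial sites, which are chemically inequivalent.
Placing the ligands in turn and identifying arrangements related by rotation or reflection leaves 5 distinct geometric isomers.
One of these lacks any improper symmetry element and so occurs as an enantiomeric pair, giving 5 + 1 = 6 stereoisomers in total.

6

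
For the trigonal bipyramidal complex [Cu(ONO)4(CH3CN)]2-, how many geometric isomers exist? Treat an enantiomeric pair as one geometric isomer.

Systematic placement gives 2 geometric isomers: CH3CN axial; CH3CN equatorial.

2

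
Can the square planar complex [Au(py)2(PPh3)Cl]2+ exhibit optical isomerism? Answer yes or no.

no

In a square planar complex each vertex has one trans partner and two cis neighbours.
Working through the distinct placements yields 2 geometric isomers: py cis; py trans.
Each arrangement has an internal mirror plane or centre of symmetry, so none is chiral.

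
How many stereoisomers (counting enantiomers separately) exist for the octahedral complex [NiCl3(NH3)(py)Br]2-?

In an octahedral complex each vertex has one trans partner and four cis neighbours.
The distinct arrangements are (4 in all): Cl mer (3 arrangements); Cl fac (chiral).
One of these lacks any improper symmetry element and so occurs as an enantiomeric pair, giving 4 + 1 = 5 stereoisomers in total.

5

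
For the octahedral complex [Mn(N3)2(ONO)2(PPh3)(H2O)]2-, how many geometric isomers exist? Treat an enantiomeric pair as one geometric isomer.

Systematic placement gives 6 geometric isomers: N3 cis, ONO cis (3 arrangements, 2 chiral); N3 cis, ONO trans; N3 trans, ONO cis; N3 trans, ONO trans.

6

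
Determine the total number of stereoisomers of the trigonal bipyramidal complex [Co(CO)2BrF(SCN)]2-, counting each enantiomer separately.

Placing the ligands in turn and identifying arrangements related by rotation or reflection leaves 7 distinct geometric isomers.
Of these, 3 lack any improper symmetry element and so occur as enantiomeric pairs, giving 7 + 3 = 10 stereoisomers in total.

10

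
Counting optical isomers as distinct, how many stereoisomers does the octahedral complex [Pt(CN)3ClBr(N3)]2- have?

The six octahedral sites form three mutually perpendicular trans pairs.
Working through the distinct placements yields 4 geometric isomers: CN mer (3 arrangements); CN fac (chiral).
One of these lacks any improper symmetry element and so occurs as an enantiomeric pair, giving 4 + 1 = 5 stereoisomers in total.

5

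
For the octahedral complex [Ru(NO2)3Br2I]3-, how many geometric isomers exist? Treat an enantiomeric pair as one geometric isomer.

An octahedron has six vertices in three trans pairs; every non-trans pair is cis.
The distinct arrangements are (3 in all): NO2 mer, Br trans; NO2 mer, Br cis; NO2 fac, Br cis.

3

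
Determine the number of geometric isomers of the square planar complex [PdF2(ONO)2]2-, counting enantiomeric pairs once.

In a square planar complex each vertex has one trans partner and two cis neighbours.
Systematic placement gives 2 geometric isomers: F cis; F trans.

2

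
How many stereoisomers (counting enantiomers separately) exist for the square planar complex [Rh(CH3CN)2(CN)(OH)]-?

A square has two trans pairs of vertices; adjacent vertices are cis.
Systematic placement gives 2 geometric isomers: CH3CN cis; CH3CN trans.
Each arrangement has an internal mirror plane or centre of symmetry, so none is chiral.

2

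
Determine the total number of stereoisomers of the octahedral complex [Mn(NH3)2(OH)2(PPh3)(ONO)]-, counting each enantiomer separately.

The six octahedral sites form three mutually perpendicular trans pairs.
Systematic placement gives 6 geometric isomers: NH3 trans, OH trans; NH3 trans, OH cis; NH3 cis, OH cis (3 arrangements, 2 chiral); NH3 cis, OH trans.
Of these, 2 lack any improper symmetry element and so occur as enantiomeric pairs, giving 6 + 2 = 8 stereoisomers in total.

8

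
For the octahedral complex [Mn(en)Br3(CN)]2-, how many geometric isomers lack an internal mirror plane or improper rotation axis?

The six octahedral sites form three mutually perpendicular trans pairs.
Each en is bidentate and must span two cis positions.
There are 2 geometric isomers: Br mer; Br fac.
Each arrangement has an internal mirror plane or centre of symmetry, so none is chiral.

0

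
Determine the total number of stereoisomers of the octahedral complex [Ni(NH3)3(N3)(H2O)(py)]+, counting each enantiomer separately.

5

An octahedron has six vertices in three trans pairs; every non-trans pair is cis.
Working through the distinct placements yields 4 geometric isomers: NH3 mer (3 arrangements); NH3 fac (chiral).
One of these lacks any improper symmetry element and so occurs as an enantiomeric pair, giving 4 + 1 = 5 stereoisomers in total.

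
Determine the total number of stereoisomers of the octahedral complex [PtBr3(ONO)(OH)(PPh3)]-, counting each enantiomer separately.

5

In an octahedral complex each vertex has one trans partner and four cis neighbours.
There are 4 geometric isomers: Br mer (3 arrangements); Br fac (chiral).
One of these lacks any improper symmetry element and so occurs as an enantiomeric pair, giving 4 + 1 = 5 stereoisomers in total.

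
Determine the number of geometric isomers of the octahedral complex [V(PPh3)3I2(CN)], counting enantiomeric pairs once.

Working through the distinct placements yields 3 geometric isomers: PPh3 mer, I cis; PPh3 mer, I trans; PPh3 fac, I cis.

3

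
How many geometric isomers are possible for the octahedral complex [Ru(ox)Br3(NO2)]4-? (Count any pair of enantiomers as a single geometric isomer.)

2

An octahedron has six vertices in three trans pairs; every non-trans pair is cis.
Each ox is bidentate and must span two cis positions.
The distinct arrangements are (2 in all): Br mer; Br fac.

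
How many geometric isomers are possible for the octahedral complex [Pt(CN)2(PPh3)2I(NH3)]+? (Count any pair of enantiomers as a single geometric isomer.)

6

An octahedron has six vertices in three trans pairs; every non-trans pair is cis.
Systematic placement gives 6 geometric isomers: CN trans, PPh3 trans; CN trans, PPh3 cis; CN cis, PPh3 trans; CN cis, PPh3 cis (3 arrangements, 2 chiral).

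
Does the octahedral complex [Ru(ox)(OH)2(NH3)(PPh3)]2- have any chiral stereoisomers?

An octahedron has six vertices in three trans pairs; every non-trans pair is cis.
Each ox is bidentate and must span two cis positions.
Systematic placement gives 4 geometric isomers: OH cis (3 arrangements, 2 chiral); OH trans.
Of these, 2 lack any improper symmetry element and so occur as enantiomeric pairs, giving 4 + 2 = 6 stereoisomers in total.

yes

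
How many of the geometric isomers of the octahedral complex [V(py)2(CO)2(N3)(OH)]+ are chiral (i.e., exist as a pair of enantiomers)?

2

The distinct arrangements are (6 in all): py trans, CO trans; py cis, CO trans; py trans, CO cis; py cis, CO cis (3 arrangements, 2 chiral).
Of these, 2 lack any improper symmetry element and so occur as enantiomeric pairs, giving 6 + 2 = 8 stereoisomers in total.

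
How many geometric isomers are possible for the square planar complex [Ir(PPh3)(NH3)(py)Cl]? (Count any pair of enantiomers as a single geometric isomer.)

In a square planar complex each vertex has one trans partner and two cis neighbours.
The distinct arrangements are (3 in all): (Cl/PPh3 trans, NH3/py trans); (Cl/py trans, NH3/PPh3 trans); (Cl/NH3 trans, PPh3/py trans).

3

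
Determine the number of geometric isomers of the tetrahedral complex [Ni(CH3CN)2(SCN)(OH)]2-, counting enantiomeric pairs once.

All four vertices of a tetrahedron are equivalent and mutually adjacent, so cis/trans isomerism cannot arise.
Only one geometric arrangement is possible.

1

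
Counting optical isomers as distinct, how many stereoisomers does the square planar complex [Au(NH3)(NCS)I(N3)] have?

In a square planar complex each vertex has one trans partner and two cis neighbours.
The distinct arrangements are (3 in all): (I/NCS trans, N3/NH3 trans); (I/NH3 trans, N3/NCS trans); (I/N3 trans, NCS/NH3 trans).
Each arrangement has an internal mirror plane or centre of symmetry, so none is chiral.

3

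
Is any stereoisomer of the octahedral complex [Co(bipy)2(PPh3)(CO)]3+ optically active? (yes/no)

yes

Each bipy is bidentate and must span two cis positions.
Working through the distinct placements yields 2 geometric isomers: PPh3 and CO mutually trans; PPh3 and CO mutually cis (chiral).
One of these lacks any improper symmetry element and so occurs as an enantiomeric pair, giving 2 + 1 = 3 stereoisomers in total.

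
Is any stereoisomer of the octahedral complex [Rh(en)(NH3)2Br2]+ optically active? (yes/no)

The six octahedral sites form three mutually perpendicular trans pairs.
Each en is bidentate and must span two cis positions.
The distinct arrangements are (3 in all): NH3 cis, Br trans; NH3 cis, Br cis (chiral); NH3 trans, Br cis.
One of these lacks any improper symmetry element and so occurs as an enantiomeric pair, giving 3 + 1 = 4 stereoisomers in total.

yes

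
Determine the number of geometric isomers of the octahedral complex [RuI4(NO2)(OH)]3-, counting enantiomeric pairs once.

The six octahedral sites form three mutually perpendicular trans pairs.
The distinct arrangements are (2 in all): NO2 and OH mutually trans; NO2 and OH mutually cis.

2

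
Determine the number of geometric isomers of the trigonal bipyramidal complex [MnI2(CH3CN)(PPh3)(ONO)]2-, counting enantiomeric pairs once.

A trigonal bipyramid has two axial and three equatorial sites, which are chemically inequivalent.
Placing the ligands in turn and identifying arrangements related by rotation or reflection leaves 7 distinct geometric isomers.

7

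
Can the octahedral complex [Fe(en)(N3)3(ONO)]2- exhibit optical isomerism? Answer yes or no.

An octahedron has six vertices in three trans pairs; every non-trans pair is cis.
Each en is bidentate and must span two cis positions.
There are 2 geometric isomers: N3 mer; N3 fac.
Each arrangement has an internal mirror plane or centre of symmetry, so none is chiral.

no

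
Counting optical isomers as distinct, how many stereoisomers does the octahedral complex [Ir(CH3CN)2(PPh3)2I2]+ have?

In an octahedral complex each vertex has one trans partner and four cis neighbours.
There are 5 geometric isomers: CH3CN trans, PPh3 trans, I trans; CH3CN trans, PPh3 cis, I cis; CH3CN cis, PPh3 trans, I cis; CH3CN cis, PPh3 cis, I cis (chiral); CH3CN cis, PPh3 cis, I trans.
One of these lacks any improper symmetry element and so occurs as an enantiomeric pair, giving 5 + 1 = 6 stereoisomers in total.

6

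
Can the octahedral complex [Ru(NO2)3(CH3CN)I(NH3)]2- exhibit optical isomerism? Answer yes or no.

yes

In an octahedral complex each vertex has one trans partner and four cis neighbours.
The distinct arrangements are (4 in all): NO2 mer (3 arrangements); NO2 fac (chiral).
One of these lacks any improper symmetry element and so occurs as an enantiomeric pair, giving 4 + 1 = 5 stereoisomers in total.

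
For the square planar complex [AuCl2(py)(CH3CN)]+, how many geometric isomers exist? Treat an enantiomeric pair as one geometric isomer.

2

A square has two trans pairs of vertices; adjacent vertices are cis.
There are 2 geometric isomers: Cl cis; Cl trans.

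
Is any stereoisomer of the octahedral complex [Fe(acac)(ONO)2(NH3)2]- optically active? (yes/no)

yes

The six octahedral sites form three mutually perpendicular trans pairs.
Each acac is bidentate and must span two cis positions.
Working through the distinct placements yields 3 geometric isomers: ONO cis, NH3 trans; ONO cis, NH3 cis (chiral); ONO trans, NH3 cis.
One of these lacks any improper symmetry element and so occurs as an enantiomeric pair, giving 3 + 1 = 4 stereoisomers in total.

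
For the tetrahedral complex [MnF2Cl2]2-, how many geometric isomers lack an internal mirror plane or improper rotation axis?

0

All four vertices of a tetrahedron are equivalent and mutually adjacent, so cis/trans isomerism cannot arise.
Only one geometric arrangement is possible.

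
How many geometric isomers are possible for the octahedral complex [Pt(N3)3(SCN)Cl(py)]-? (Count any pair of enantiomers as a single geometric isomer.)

The six octahedral sites form three mutually perpendicular trans pairs.
The distinct arrangements are (4 in all): N3 mer (3 arrangements); N3 fac (chiral).

4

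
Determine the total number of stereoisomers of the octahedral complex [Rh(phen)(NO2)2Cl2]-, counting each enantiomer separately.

An octahedron has six vertices in three trans pairs; every non-trans pair is cis.
Each phen is bidentate and must span two cis positions.
Systematic placement gives 3 geometric isomers: NO2 cis, Cl trans; NO2 cis, Cl cis (chiral); NO2 trans, Cl cis.
One of these lacks any improper symmetry element and so occurs as an enantiomeric pair, giving 3 + 1 = 4 stereoisomers in total.

4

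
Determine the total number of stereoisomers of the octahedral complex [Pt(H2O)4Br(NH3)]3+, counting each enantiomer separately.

In an octahedral complex each vertex has one trans partner and four cis neighbours.
The distinct arrangements are (2 in all): Br and NH3 mutually cis; Br and NH3 mutually trans.
Each arrangement has an internal mirror plane or centre of symmetry, so none is chiral.

2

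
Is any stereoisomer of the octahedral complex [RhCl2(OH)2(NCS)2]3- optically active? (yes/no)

yes

In an octahedral complex each vertex has one trans partner and four cis neighbours.
There are 5 geometric isomers: Cl trans, OH trans, NCS trans; Cl trans, OH cis, NCS cis; Cl cis, OH trans, NCS cis; Cl cis, OH cis, NCS cis (chiral); Cl cis, OH cis, NCS trans.
One of these lacks any improper symmetry element and so occurs as an enantiomeric pair, giving 5 + 1 = 6 stereoisomers in total.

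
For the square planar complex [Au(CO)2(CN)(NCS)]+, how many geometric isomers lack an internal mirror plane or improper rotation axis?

0

A square has two trans pairs of vertices; adjacent vertices are cis.
Working through the distinct placements yields 2 geometric isomers: CO cis; CO trans.
Each arrangement has an internal mirror plane or centre of symmetry, so none is chiral.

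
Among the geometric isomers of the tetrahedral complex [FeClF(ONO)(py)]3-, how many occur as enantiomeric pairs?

All four vertices of a tetrahedron are equivalent and mutually adjacent, so cis/trans isomerism cannot arise.
Only one geometric arrangement is possible; it has no improper symmetry element, so it exists as a pair of enantiomers (2 stereoisomers).

1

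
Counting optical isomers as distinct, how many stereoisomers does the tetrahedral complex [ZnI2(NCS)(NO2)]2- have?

In a tetrahedral complex all four positions are equivalent and every pair of ligands is adjacent — there is no cis/trans distinction.
Only one geometric arrangement is possible.

1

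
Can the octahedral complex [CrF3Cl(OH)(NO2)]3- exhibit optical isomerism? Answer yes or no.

yes

An octahedron has six vertices in three trans pairs; every non-trans pair is cis.
Working through the distinct placements yields 4 geometric isomers: F mer (3 arrangements); F fac (chiral).
One of these lacks any improper symmetry element and so occurs as an enantiomeric pair, giving 4 + 1 = 5 stereoisomers in total.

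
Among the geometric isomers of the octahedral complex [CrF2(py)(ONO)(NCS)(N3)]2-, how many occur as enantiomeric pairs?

6

Exhaustive case analysis gives 9 geometric isomers.
Of these, 6 lack any improper symmetry element and so occur as enantiomeric pairs, giving 9 + 6 = 15 stereoisomers in total.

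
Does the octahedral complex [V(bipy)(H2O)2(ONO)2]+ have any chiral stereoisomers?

yes

Each bipy is bidentate and must span two cis positions.
There are 3 geometric isomers: H2O trans, ONO cis; H2O cis, ONO cis (chiral); H2O cis, ONO trans.
One of these lacks any improper symmetry element and so occurs as an enantiomeric pair, giving 3 + 1 = 4 stereoisomers in total.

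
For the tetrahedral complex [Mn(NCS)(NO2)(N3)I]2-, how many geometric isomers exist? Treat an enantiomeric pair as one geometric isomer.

In a tetrahedral complex all four positions are equivalent and every pair of ligands is adjacent — there is no cis/trans distinction.
Only one geometric arrangement is possible; it has no improper symmetry element, so it exists as a pair of enantiomers (2 stereoisomers).

1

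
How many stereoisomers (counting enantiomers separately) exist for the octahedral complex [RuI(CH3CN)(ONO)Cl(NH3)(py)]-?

An octahedron has six vertices in three trans pairs; every non-trans pair is cis.
Placing the ligands in turn and identifying arrangements related by rotation or reflection leaves 15 distinct geometric isomers.
Of these, 15 lack any improper symmetry element and so occur as enantiomeric pairs, giving 15 + 15 = 30 stereoisomers in total.

30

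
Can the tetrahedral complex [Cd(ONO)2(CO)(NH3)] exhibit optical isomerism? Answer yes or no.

Only one geometric arrangement is possible.

no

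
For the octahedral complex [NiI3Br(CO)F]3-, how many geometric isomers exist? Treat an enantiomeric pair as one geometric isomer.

4

In an octahedral complex each vertex has one trans partner and four cis neighbours.
Systematic placement gives 4 geometric isomers: I mer (3 arrangements); I fac (chiral).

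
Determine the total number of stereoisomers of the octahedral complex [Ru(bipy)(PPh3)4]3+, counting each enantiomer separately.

1

Each bipy is bidentate and must span two cis positions.
Only one geometric arrangement is possible.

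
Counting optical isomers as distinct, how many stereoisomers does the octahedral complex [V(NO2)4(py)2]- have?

2

The six octahedral sites form three mutually perpendicular trans pairs.
There are 2 geometric isomers: py trans; py cis.
Each arrangement has an internal mirror plane or centre of symmetry, so none is chiral.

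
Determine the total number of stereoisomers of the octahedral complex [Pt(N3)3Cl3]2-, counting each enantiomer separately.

2

An octahedron has six vertices in three trans pairs; every non-trans pair is cis.
Working through the distinct placements yields 2 geometric isomers: N3 mer; N3 fac.
Each arrangement has an internal mirror plane or centre of symmetry, so none is chiral.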